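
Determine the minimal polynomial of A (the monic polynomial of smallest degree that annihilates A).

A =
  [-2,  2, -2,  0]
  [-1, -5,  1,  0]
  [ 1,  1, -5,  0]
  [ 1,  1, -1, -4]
x^2 + 8*x + 16

The characteristic polynomial is χ_A(x) = (x + 4)^4, so the eigenvalues are known. The minimal polynomial is
  m_A(x) = Π_λ (x − λ)^{k_λ}
where k_λ is the size of the *largest* Jordan block for λ (equivalently, the smallest k with (A − λI)^k v = 0 for every generalised eigenvector v of λ).

  λ = -4: largest Jordan block has size 2, contributing (x + 4)^2

So m_A(x) = (x + 4)^2 = x^2 + 8*x + 16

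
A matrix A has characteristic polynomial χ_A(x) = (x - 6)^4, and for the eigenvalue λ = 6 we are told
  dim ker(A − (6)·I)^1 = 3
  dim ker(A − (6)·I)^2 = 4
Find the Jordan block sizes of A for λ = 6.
Block sizes for λ = 6: [2, 1, 1]

From the dimensions of kernels of powers, the number of Jordan blocks of size at least j is d_j − d_{j−1} where d_j = dim ker(N^j) (with d_0 = 0). Computing the differences gives [3, 1].
The number of blocks of size exactly k is (#blocks of size ≥ k) − (#blocks of size ≥ k + 1), so the partition is: 2 block(s) of size 1, 1 block(s) of size 2.
In nonincreasing order the block sizes are [2, 1, 1].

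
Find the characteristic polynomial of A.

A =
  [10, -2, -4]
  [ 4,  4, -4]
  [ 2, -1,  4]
x^3 - 18*x^2 + 108*x - 216

Expanding det(x·I − A) (e.g. by cofactor expansion or by noting that A is similar to its Jordan form J, which has the same characteristic polynomial as A) gives
  χ_A(x) = x^3 - 18*x^2 + 108*x - 216
which factors as (x - 6)^3. The eigenvalues (with algebraic multiplicities) are λ = 6 with multiplicity 3.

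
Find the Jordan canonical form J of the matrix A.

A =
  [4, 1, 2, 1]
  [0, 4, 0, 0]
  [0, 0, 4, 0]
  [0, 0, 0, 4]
J_2(4) ⊕ J_1(4) ⊕ J_1(4)

The characteristic polynomial is
  det(x·I − A) = x^4 - 16*x^3 + 96*x^2 - 256*x + 256 = (x - 4)^4

Eigenvalues and multiplicities (the geometric multiplicity of λ is n − rank(A − λI), which equals the number of Jordan blocks for λ):
  λ = 4: algebraic multiplicity = 4, geometric multiplicity = 3

Determining the block sizes for each eigenvalue:
  λ = 4: 3 blocks summing to 4 forces exactly one block of size 2 and the rest size 1 → block sizes [2, 1, 1]

Assembling the blocks gives a Jordan form
J =
  [4, 1, 0, 0]
  [0, 4, 0, 0]
  [0, 0, 4, 0]
  [0, 0, 0, 4]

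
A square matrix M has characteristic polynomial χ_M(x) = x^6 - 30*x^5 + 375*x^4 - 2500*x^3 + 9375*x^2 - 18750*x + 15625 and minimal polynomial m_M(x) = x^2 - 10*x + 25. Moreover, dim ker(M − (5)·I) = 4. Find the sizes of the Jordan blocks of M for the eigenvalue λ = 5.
Block sizes for λ = 5: [2, 2, 1, 1]

Step 1 — from the characteristic polynomial, algebraic multiplicity of λ = 5 is 6. From dim ker(M − (5)·I) = 4, there are exactly 4 Jordan blocks for λ = 5.
Step 2 — from the minimal polynomial, the factor (x − 5)^2 tells us the largest block for λ = 5 has size 2.
Step 3 — with total size 6, 4 blocks, and largest block 2, the block sizes (in nonincreasing order) are [2, 2, 1, 1].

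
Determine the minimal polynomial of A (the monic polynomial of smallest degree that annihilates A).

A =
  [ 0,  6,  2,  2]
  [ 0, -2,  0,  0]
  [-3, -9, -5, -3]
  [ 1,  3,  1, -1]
x^2 + 4*x + 4

The characteristic polynomial is χ_A(x) = (x + 2)^4, so the eigenvalues are known. The minimal polynomial is
  m_A(x) = Π_λ (x − λ)^{k_λ}
where k_λ is the size of the *largest* Jordan block for λ (equivalently, the smallest k with (A − λI)^k v = 0 for every generalised eigenvector v of λ).

  λ = -2: largest Jordan block has size 2, contributing (x + 2)^2

So m_A(x) = (x + 2)^2 = x^2 + 4*x + 4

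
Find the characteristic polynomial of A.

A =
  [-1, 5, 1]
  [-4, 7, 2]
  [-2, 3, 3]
x^3 - 9*x^2 + 27*x - 27

Expanding det(x·I − A) (e.g. by cofactor expansion or by noting that A is similar to its Jordan form J, which has the same characteristic polynomial as A) gives
  χ_A(x) = x^3 - 9*x^2 + 27*x - 27
which factors as (x - 3)^3. The eigenvalues (with algebraic multiplicities) are λ = 3 with multiplicity 3.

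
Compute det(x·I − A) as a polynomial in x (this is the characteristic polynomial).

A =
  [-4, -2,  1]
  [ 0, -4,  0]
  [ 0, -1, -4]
x^3 + 12*x^2 + 48*x + 64

Expanding det(x·I − A) (e.g. by cofactor expansion or by noting that A is similar to its Jordan form J, which has the same characteristic polynomial as A) gives
  χ_A(x) = x^3 + 12*x^2 + 48*x + 64
which factors as (x + 4)^3. The eigenvalues (with algebraic multiplicities) are λ = -4 with multiplicity 3.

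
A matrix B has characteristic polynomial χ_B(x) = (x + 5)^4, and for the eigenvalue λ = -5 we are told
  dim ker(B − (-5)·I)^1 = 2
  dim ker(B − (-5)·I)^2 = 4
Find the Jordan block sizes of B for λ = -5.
Block sizes for λ = -5: [2, 2]

From the dimensions of kernels of powers, the number of Jordan blocks of size at least j is d_j − d_{j−1} where d_j = dim ker(N^j) (with d_0 = 0). Computing the differences gives [2, 2].
The number of blocks of size exactly k is (#blocks of size ≥ k) − (#blocks of size ≥ k + 1), so the partition is: 2 block(s) of size 2.
In nonincreasing order the block sizes are [2, 2].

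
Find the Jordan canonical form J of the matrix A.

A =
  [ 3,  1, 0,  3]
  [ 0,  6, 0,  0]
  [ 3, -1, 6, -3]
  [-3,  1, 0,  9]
J_2(6) ⊕ J_1(6) ⊕ J_1(6)

The characteristic polynomial is
  det(x·I − A) = x^4 - 24*x^3 + 216*x^2 - 864*x + 1296 = (x - 6)^4

Eigenvalues and multiplicities (the geometric multiplicity of λ is n − rank(A − λI), which equals the number of Jordan blocks for λ):
  λ = 6: algebraic multiplicity = 4, geometric multiplicity = 3

Determining the block sizes for each eigenvalue:
  λ = 6: 3 blocks summing to 4 forces exactly one block of size 2 and the rest size 1 → block sizes [2, 1, 1]

Assembling the blocks gives a Jordan form
J =
  [6, 1, 0, 0]
  [0, 6, 0, 0]
  [0, 0, 6, 0]
  [0, 0, 0, 6]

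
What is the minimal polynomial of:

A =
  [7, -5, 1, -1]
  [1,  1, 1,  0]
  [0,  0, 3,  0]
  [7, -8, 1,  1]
x^3 - 9*x^2 + 27*x - 27

The characteristic polynomial is χ_A(x) = (x - 3)^4, so the eigenvalues are known. The minimal polynomial is
  m_A(x) = Π_λ (x − λ)^{k_λ}
where k_λ is the size of the *largest* Jordan block for λ (equivalently, the smallest k with (A − λI)^k v = 0 for every generalised eigenvector v of λ).

  λ = 3: largest Jordan block has size 3, contributing (x − 3)^3

So m_A(x) = (x - 3)^3 = x^3 - 9*x^2 + 27*x - 27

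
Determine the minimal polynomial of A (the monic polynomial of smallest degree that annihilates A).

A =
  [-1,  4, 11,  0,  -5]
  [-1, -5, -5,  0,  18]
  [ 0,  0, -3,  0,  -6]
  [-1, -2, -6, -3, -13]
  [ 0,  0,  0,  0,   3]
x^4 + 6*x^3 - 54*x - 81

The characteristic polynomial is χ_A(x) = (x - 3)*(x + 3)^4, so the eigenvalues are known. The minimal polynomial is
  m_A(x) = Π_λ (x − λ)^{k_λ}
where k_λ is the size of the *largest* Jordan block for λ (equivalently, the smallest k with (A − λI)^k v = 0 for every generalised eigenvector v of λ).

  λ = -3: largest Jordan block has size 3, contributing (x + 3)^3
  λ = 3: largest Jordan block has size 1, contributing (x − 3)

So m_A(x) = (x - 3)*(x + 3)^3 = x^4 + 6*x^3 - 54*x - 81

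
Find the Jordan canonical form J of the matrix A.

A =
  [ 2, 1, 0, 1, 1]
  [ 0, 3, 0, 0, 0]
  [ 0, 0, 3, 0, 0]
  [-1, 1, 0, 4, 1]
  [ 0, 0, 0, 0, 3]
J_2(3) ⊕ J_1(3) ⊕ J_1(3) ⊕ J_1(3)

The characteristic polynomial is
  det(x·I − A) = x^5 - 15*x^4 + 90*x^3 - 270*x^2 + 405*x - 243 = (x - 3)^5

Eigenvalues and multiplicities (the geometric multiplicity of λ is n − rank(A − λI), which equals the number of Jordan blocks for λ):
  λ = 3: algebraic multiplicity = 5, geometric multiplicity = 4

Determining the block sizes for each eigenvalue:
  λ = 3: 4 blocks summing to 5 forces exactly one block of size 2 and the rest size 1 → block sizes [2, 1, 1, 1]

Assembling the blocks gives a Jordan form
J =
  [3, 1, 0, 0, 0]
  [0, 3, 0, 0, 0]
  [0, 0, 3, 0, 0]
  [0, 0, 0, 3, 0]
  [0, 0, 0, 0, 3]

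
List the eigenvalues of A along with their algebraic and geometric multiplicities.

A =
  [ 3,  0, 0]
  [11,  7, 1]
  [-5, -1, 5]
λ = 3: alg = 1, geom = 1; λ = 6: alg = 2, geom = 1

Step 1 — factor the characteristic polynomial to read off the algebraic multiplicities:
  χ_A(x) = (x - 6)^2*(x - 3)

Step 2 — compute geometric multiplicities via the rank-nullity identity g(λ) = n − rank(A − λI):
  rank(A − (3)·I) = 2, so dim ker(A − (3)·I) = n − 2 = 1
  rank(A − (6)·I) = 2, so dim ker(A − (6)·I) = n − 2 = 1

Summary:
  λ = 3: algebraic multiplicity = 1, geometric multiplicity = 1
  λ = 6: algebraic multiplicity = 2, geometric multiplicity = 1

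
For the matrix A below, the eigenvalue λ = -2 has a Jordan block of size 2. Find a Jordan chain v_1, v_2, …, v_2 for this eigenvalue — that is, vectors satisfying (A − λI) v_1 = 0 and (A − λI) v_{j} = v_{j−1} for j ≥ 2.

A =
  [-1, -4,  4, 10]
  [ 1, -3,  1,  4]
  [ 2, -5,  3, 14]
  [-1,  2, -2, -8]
A Jordan chain for λ = -2 of length 2:
v_1 = (-4, -1, -5, 2)ᵀ
v_2 = (0, 1, 0, 0)ᵀ

Let N = A − (-2)·I. We want v_2 with N^2 v_2 = 0 but N^1 v_2 ≠ 0; then v_{j-1} := N · v_j for j = 2, …, 2.

Pick v_2 = (0, 1, 0, 0)ᵀ.
Then v_1 = N · v_2 = (-4, -1, -5, 2)ᵀ.

Sanity check: (A − (-2)·I) v_1 = (0, 0, 0, 0)ᵀ = 0. ✓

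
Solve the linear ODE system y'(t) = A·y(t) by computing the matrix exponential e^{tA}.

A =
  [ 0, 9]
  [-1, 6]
e^{tA} =
  [-3*t*exp(3*t) + exp(3*t), 9*t*exp(3*t)]
  [-t*exp(3*t), 3*t*exp(3*t) + exp(3*t)]

Strategy: write A = P · J · P⁻¹ where J is a Jordan canonical form, so e^{tA} = P · e^{tJ} · P⁻¹, and e^{tJ} can be computed block-by-block.

A has Jordan form
J =
  [3, 1]
  [0, 3]
(up to reordering of blocks).

Per-block formulas:
  For a 2×2 Jordan block J_2(3): exp(t · J_2(3)) = e^(3t)·(I + t·N), where N is the 2×2 nilpotent shift.

After assembling e^{tJ} and conjugating by P, we get:

e^{tA} =
  [-3*t*exp(3*t) + exp(3*t), 9*t*exp(3*t)]
  [-t*exp(3*t), 3*t*exp(3*t) + exp(3*t)]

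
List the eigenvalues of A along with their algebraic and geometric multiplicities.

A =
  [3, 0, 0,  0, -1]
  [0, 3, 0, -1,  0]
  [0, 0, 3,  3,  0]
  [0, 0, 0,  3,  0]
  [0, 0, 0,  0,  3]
λ = 3: alg = 5, geom = 3

Step 1 — factor the characteristic polynomial to read off the algebraic multiplicities:
  χ_A(x) = (x - 3)^5

Step 2 — compute geometric multiplicities via the rank-nullity identity g(λ) = n − rank(A − λI):
  rank(A − (3)·I) = 2, so dim ker(A − (3)·I) = n − 2 = 3

Summary:
  λ = 3: algebraic multiplicity = 5, geometric multiplicity = 3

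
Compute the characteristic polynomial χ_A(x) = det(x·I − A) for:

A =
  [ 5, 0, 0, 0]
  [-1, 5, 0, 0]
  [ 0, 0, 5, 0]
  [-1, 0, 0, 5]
x^4 - 20*x^3 + 150*x^2 - 500*x + 625

Expanding det(x·I − A) (e.g. by cofactor expansion or by noting that A is similar to its Jordan form J, which has the same characteristic polynomial as A) gives
  χ_A(x) = x^4 - 20*x^3 + 150*x^2 - 500*x + 625
which factors as (x - 5)^4. The eigenvalues (with algebraic multiplicities) are λ = 5 with multiplicity 4.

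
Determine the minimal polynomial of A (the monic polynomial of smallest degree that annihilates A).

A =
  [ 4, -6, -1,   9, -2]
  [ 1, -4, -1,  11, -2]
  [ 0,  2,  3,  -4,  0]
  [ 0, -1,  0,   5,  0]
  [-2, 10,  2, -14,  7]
x^3 - 9*x^2 + 27*x - 27

The characteristic polynomial is χ_A(x) = (x - 3)^5, so the eigenvalues are known. The minimal polynomial is
  m_A(x) = Π_λ (x − λ)^{k_λ}
where k_λ is the size of the *largest* Jordan block for λ (equivalently, the smallest k with (A − λI)^k v = 0 for every generalised eigenvector v of λ).

  λ = 3: largest Jordan block has size 3, contributing (x − 3)^3

So m_A(x) = (x - 3)^3 = x^3 - 9*x^2 + 27*x - 27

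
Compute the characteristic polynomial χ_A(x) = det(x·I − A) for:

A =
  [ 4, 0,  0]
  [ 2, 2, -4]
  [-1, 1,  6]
x^3 - 12*x^2 + 48*x - 64

Expanding det(x·I − A) (e.g. by cofactor expansion or by noting that A is similar to its Jordan form J, which has the same characteristic polynomial as A) gives
  χ_A(x) = x^3 - 12*x^2 + 48*x - 64
which factors as (x - 4)^3. The eigenvalues (with algebraic multiplicities) are λ = 4 with multiplicity 3.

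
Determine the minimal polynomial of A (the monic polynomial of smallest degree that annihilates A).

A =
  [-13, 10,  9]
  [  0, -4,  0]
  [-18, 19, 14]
x^3 + 3*x^2 - 24*x - 80

The characteristic polynomial is χ_A(x) = (x - 5)*(x + 4)^2, so the eigenvalues are known. The minimal polynomial is
  m_A(x) = Π_λ (x − λ)^{k_λ}
where k_λ is the size of the *largest* Jordan block for λ (equivalently, the smallest k with (A − λI)^k v = 0 for every generalised eigenvector v of λ).

  λ = -4: largest Jordan block has size 2, contributing (x + 4)^2
  λ = 5: largest Jordan block has size 1, contributing (x − 5)

So m_A(x) = (x - 5)*(x + 4)^2 = x^3 + 3*x^2 - 24*x - 80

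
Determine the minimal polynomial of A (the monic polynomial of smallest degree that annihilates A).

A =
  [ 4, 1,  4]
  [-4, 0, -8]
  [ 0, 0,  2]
x^2 - 4*x + 4

The characteristic polynomial is χ_A(x) = (x - 2)^3, so the eigenvalues are known. The minimal polynomial is
  m_A(x) = Π_λ (x − λ)^{k_λ}
where k_λ is the size of the *largest* Jordan block for λ (equivalently, the smallest k with (A − λI)^k v = 0 for every generalised eigenvector v of λ).

  λ = 2: largest Jordan block has size 2, contributing (x − 2)^2

So m_A(x) = (x - 2)^2 = x^2 - 4*x + 4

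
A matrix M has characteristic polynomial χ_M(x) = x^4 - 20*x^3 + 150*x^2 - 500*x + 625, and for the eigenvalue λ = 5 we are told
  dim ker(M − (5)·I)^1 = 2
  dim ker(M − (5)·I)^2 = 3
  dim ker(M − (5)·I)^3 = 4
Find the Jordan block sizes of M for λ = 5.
Block sizes for λ = 5: [3, 1]

From the dimensions of kernels of powers, the number of Jordan blocks of size at least j is d_j − d_{j−1} where d_j = dim ker(N^j) (with d_0 = 0). Computing the differences gives [2, 1, 1].
The number of blocks of size exactly k is (#blocks of size ≥ k) − (#blocks of size ≥ k + 1), so the partition is: 1 block(s) of size 1, 1 block(s) of size 3.
In nonincreasing order the block sizes are [3, 1].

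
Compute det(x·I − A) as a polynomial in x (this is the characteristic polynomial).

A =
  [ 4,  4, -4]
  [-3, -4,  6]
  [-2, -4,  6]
x^3 - 6*x^2 + 12*x - 8

Expanding det(x·I − A) (e.g. by cofactor expansion or by noting that A is similar to its Jordan form J, which has the same characteristic polynomial as A) gives
  χ_A(x) = x^3 - 6*x^2 + 12*x - 8
which factors as (x - 2)^3. The eigenvalues (with algebraic multiplicities) are λ = 2 with multiplicity 3.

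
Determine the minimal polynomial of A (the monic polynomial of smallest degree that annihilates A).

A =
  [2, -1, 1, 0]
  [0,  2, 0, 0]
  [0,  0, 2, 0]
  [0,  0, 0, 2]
x^2 - 4*x + 4

The characteristic polynomial is χ_A(x) = (x - 2)^4, so the eigenvalues are known. The minimal polynomial is
  m_A(x) = Π_λ (x − λ)^{k_λ}
where k_λ is the size of the *largest* Jordan block for λ (equivalently, the smallest k with (A − λI)^k v = 0 for every generalised eigenvector v of λ).

  λ = 2: largest Jordan block has size 2, contributing (x − 2)^2

So m_A(x) = (x - 2)^2 = x^2 - 4*x + 4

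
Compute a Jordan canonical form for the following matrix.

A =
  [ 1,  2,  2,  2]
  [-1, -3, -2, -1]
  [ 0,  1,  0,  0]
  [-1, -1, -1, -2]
J_3(-1) ⊕ J_1(-1)

The characteristic polynomial is
  det(x·I − A) = x^4 + 4*x^3 + 6*x^2 + 4*x + 1 = (x + 1)^4

Eigenvalues and multiplicities (the geometric multiplicity of λ is n − rank(A − λI), which equals the number of Jordan blocks for λ):
  λ = -1: algebraic multiplicity = 4, geometric multiplicity = 2

Determining the block sizes for each eigenvalue:
  λ = -1: with am = 4 and gm = 2, the partition is not yet determined (e.g. several partitions of 4 into 2 parts exist). Let N = A − (-1)·I. Computing rank(N^1) = 2, rank(N^2) = 1, rank(N^3) = 0; the number of blocks of size ≥ j is rank(N^{j−1}) − rank(N^j), giving [2, 1, 1]. So we have 1 block(s) of size 3, 1 block(s) of size 1 → block sizes [3, 1]

Assembling the blocks gives a Jordan form
J =
  [-1,  1,  0,  0]
  [ 0, -1,  1,  0]
  [ 0,  0, -1,  0]
  [ 0,  0,  0, -1]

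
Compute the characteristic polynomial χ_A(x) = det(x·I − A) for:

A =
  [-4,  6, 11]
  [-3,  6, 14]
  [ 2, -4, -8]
x^3 + 6*x^2 + 12*x + 8

Expanding det(x·I − A) (e.g. by cofactor expansion or by noting that A is similar to its Jordan form J, which has the same characteristic polynomial as A) gives
  χ_A(x) = x^3 + 6*x^2 + 12*x + 8
which factors as (x + 2)^3. The eigenvalues (with algebraic multiplicities) are λ = -2 with multiplicity 3.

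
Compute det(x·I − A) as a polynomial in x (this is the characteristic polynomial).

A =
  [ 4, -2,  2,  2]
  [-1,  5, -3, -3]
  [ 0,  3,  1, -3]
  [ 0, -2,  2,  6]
x^4 - 16*x^3 + 96*x^2 - 256*x + 256

Expanding det(x·I − A) (e.g. by cofactor expansion or by noting that A is similar to its Jordan form J, which has the same characteristic polynomial as A) gives
  χ_A(x) = x^4 - 16*x^3 + 96*x^2 - 256*x + 256
which factors as (x - 4)^4. The eigenvalues (with algebraic multiplicities) are λ = 4 with multiplicity 4.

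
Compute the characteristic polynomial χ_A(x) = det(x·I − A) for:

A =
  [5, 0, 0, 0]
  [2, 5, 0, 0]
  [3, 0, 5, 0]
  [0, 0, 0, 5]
x^4 - 20*x^3 + 150*x^2 - 500*x + 625

Expanding det(x·I − A) (e.g. by cofactor expansion or by noting that A is similar to its Jordan form J, which has the same characteristic polynomial as A) gives
  χ_A(x) = x^4 - 20*x^3 + 150*x^2 - 500*x + 625
which factors as (x - 5)^4. The eigenvalues (with algebraic multiplicities) are λ = 5 with multiplicity 4.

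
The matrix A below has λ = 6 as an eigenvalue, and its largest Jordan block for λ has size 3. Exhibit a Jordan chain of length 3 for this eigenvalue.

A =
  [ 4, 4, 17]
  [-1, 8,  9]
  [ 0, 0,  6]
A Jordan chain for λ = 6 of length 3:
v_1 = (2, 1, 0)ᵀ
v_2 = (17, 9, 0)ᵀ
v_3 = (0, 0, 1)ᵀ

Let N = A − (6)·I. We want v_3 with N^3 v_3 = 0 but N^2 v_3 ≠ 0; then v_{j-1} := N · v_j for j = 3, …, 2.

Pick v_3 = (0, 0, 1)ᵀ.
Then v_2 = N · v_3 = (17, 9, 0)ᵀ.
Then v_1 = N · v_2 = (2, 1, 0)ᵀ.

Sanity check: (A − (6)·I) v_1 = (0, 0, 0)ᵀ = 0. ✓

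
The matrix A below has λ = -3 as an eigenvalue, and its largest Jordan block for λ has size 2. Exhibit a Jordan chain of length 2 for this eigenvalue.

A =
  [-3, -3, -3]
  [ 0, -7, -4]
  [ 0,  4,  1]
A Jordan chain for λ = -3 of length 2:
v_1 = (-3, -4, 4)ᵀ
v_2 = (0, 1, 0)ᵀ

Let N = A − (-3)·I. We want v_2 with N^2 v_2 = 0 but N^1 v_2 ≠ 0; then v_{j-1} := N · v_j for j = 2, …, 2.

Pick v_2 = (0, 1, 0)ᵀ.
Then v_1 = N · v_2 = (-3, -4, 4)ᵀ.

Sanity check: (A − (-3)·I) v_1 = (0, 0, 0)ᵀ = 0. ✓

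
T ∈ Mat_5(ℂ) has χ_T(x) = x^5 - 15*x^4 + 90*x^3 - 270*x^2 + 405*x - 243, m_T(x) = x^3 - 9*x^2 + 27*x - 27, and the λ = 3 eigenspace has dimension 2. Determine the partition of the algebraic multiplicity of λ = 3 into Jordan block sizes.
Block sizes for λ = 3: [3, 2]

Step 1 — from the characteristic polynomial, algebraic multiplicity of λ = 3 is 5. From dim ker(T − (3)·I) = 2, there are exactly 2 Jordan blocks for λ = 3.
Step 2 — from the minimal polynomial, the factor (x − 3)^3 tells us the largest block for λ = 3 has size 3.
Step 3 — with total size 5, 2 blocks, and largest block 3, the block sizes (in nonincreasing order) are [3, 2].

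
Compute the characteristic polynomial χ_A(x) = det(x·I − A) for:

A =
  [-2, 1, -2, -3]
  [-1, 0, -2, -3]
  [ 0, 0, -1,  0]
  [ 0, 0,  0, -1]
x^4 + 4*x^3 + 6*x^2 + 4*x + 1

Expanding det(x·I − A) (e.g. by cofactor expansion or by noting that A is similar to its Jordan form J, which has the same characteristic polynomial as A) gives
  χ_A(x) = x^4 + 4*x^3 + 6*x^2 + 4*x + 1
which factors as (x + 1)^4. The eigenvalues (with algebraic multiplicities) are λ = -1 with multiplicity 4.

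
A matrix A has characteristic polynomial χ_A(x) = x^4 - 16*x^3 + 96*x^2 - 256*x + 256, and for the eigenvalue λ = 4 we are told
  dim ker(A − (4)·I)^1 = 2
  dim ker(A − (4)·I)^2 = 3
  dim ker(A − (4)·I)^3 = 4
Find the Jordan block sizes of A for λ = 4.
Block sizes for λ = 4: [3, 1]

From the dimensions of kernels of powers, the number of Jordan blocks of size at least j is d_j − d_{j−1} where d_j = dim ker(N^j) (with d_0 = 0). Computing the differences gives [2, 1, 1].
The number of blocks of size exactly k is (#blocks of size ≥ k) − (#blocks of size ≥ k + 1), so the partition is: 1 block(s) of size 1, 1 block(s) of size 3.
In nonincreasing order the block sizes are [3, 1].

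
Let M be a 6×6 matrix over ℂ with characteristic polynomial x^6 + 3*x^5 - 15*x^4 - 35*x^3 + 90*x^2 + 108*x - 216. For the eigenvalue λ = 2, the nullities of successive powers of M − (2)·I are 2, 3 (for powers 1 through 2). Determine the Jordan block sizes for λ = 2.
Block sizes for λ = 2: [2, 1]

From the dimensions of kernels of powers, the number of Jordan blocks of size at least j is d_j − d_{j−1} where d_j = dim ker(N^j) (with d_0 = 0). Computing the differences gives [2, 1].
The number of blocks of size exactly k is (#blocks of size ≥ k) − (#blocks of size ≥ k + 1), so the partition is: 1 block(s) of size 1, 1 block(s) of size 2.
In nonincreasing order the block sizes are [2, 1].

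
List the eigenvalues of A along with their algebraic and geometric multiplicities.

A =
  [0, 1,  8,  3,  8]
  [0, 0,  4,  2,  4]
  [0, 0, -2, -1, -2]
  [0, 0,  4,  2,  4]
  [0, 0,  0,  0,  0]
λ = 0: alg = 5, geom = 3

Step 1 — factor the characteristic polynomial to read off the algebraic multiplicities:
  χ_A(x) = x^5

Step 2 — compute geometric multiplicities via the rank-nullity identity g(λ) = n − rank(A − λI):
  rank(A − (0)·I) = 2, so dim ker(A − (0)·I) = n − 2 = 3

Summary:
  λ = 0: algebraic multiplicity = 5, geometric multiplicity = 3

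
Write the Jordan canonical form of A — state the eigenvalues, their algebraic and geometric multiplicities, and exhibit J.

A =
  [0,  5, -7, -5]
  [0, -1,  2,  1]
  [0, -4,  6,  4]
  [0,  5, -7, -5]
J_3(0) ⊕ J_1(0)

The characteristic polynomial is
  det(x·I − A) = x^4

Eigenvalues and multiplicities (the geometric multiplicity of λ is n − rank(A − λI), which equals the number of Jordan blocks for λ):
  λ = 0: algebraic multiplicity = 4, geometric multiplicity = 2

Determining the block sizes for each eigenvalue:
  λ = 0: with am = 4 and gm = 2, the partition is not yet determined (e.g. several partitions of 4 into 2 parts exist). Let N = A − (0)·I. Computing rank(N^1) = 2, rank(N^2) = 1, rank(N^3) = 0; the number of blocks of size ≥ j is rank(N^{j−1}) − rank(N^j), giving [2, 1, 1]. So we have 1 block(s) of size 3, 1 block(s) of size 1 → block sizes [3, 1]

Assembling the blocks gives a Jordan form
J =
  [0, 1, 0, 0]
  [0, 0, 1, 0]
  [0, 0, 0, 0]
  [0, 0, 0, 0]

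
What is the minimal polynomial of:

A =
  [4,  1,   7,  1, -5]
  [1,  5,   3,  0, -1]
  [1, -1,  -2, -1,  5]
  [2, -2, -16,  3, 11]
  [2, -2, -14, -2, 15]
x^3 - 15*x^2 + 75*x - 125

The characteristic polynomial is χ_A(x) = (x - 5)^5, so the eigenvalues are known. The minimal polynomial is
  m_A(x) = Π_λ (x − λ)^{k_λ}
where k_λ is the size of the *largest* Jordan block for λ (equivalently, the smallest k with (A − λI)^k v = 0 for every generalised eigenvector v of λ).

  λ = 5: largest Jordan block has size 3, contributing (x − 5)^3

So m_A(x) = (x - 5)^3 = x^3 - 15*x^2 + 75*x - 125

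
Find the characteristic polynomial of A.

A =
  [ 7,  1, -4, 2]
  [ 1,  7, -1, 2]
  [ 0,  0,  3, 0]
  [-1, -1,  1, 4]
x^4 - 21*x^3 + 162*x^2 - 540*x + 648

Expanding det(x·I − A) (e.g. by cofactor expansion or by noting that A is similar to its Jordan form J, which has the same characteristic polynomial as A) gives
  χ_A(x) = x^4 - 21*x^3 + 162*x^2 - 540*x + 648
which factors as (x - 6)^3*(x - 3). The eigenvalues (with algebraic multiplicities) are λ = 3 with multiplicity 1, λ = 6 with multiplicity 3.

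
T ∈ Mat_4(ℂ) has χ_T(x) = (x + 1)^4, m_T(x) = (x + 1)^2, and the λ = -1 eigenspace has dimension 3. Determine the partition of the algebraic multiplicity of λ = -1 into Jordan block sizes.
Block sizes for λ = -1: [2, 1, 1]

Step 1 — from the characteristic polynomial, algebraic multiplicity of λ = -1 is 4. From dim ker(T − (-1)·I) = 3, there are exactly 3 Jordan blocks for λ = -1.
Step 2 — from the minimal polynomial, the factor (x + 1)^2 tells us the largest block for λ = -1 has size 2.
Step 3 — with total size 4, 3 blocks, and largest block 2, the block sizes (in nonincreasing order) are [2, 1, 1].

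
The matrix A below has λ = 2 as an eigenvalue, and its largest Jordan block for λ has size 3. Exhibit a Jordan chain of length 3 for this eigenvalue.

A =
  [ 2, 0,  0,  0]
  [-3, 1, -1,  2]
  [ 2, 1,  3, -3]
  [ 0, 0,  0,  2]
A Jordan chain for λ = 2 of length 3:
v_1 = (0, 1, -1, 0)ᵀ
v_2 = (0, -3, 2, 0)ᵀ
v_3 = (1, 0, 0, 0)ᵀ

Let N = A − (2)·I. We want v_3 with N^3 v_3 = 0 but N^2 v_3 ≠ 0; then v_{j-1} := N · v_j for j = 3, …, 2.

Pick v_3 = (1, 0, 0, 0)ᵀ.
Then v_2 = N · v_3 = (0, -3, 2, 0)ᵀ.
Then v_1 = N · v_2 = (0, 1, -1, 0)ᵀ.

Sanity check: (A − (2)·I) v_1 = (0, 0, 0, 0)ᵀ = 0. ✓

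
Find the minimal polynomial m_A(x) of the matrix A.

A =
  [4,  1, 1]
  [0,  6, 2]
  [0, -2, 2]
x^2 - 8*x + 16

The characteristic polynomial is χ_A(x) = (x - 4)^3, so the eigenvalues are known. The minimal polynomial is
  m_A(x) = Π_λ (x − λ)^{k_λ}
where k_λ is the size of the *largest* Jordan block for λ (equivalently, the smallest k with (A − λI)^k v = 0 for every generalised eigenvector v of λ).

  λ = 4: largest Jordan block has size 2, contributing (x − 4)^2

So m_A(x) = (x - 4)^2 = x^2 - 8*x + 16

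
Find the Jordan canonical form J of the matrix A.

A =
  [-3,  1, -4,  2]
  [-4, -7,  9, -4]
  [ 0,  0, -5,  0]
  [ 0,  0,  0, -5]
J_3(-5) ⊕ J_1(-5)

The characteristic polynomial is
  det(x·I − A) = x^4 + 20*x^3 + 150*x^2 + 500*x + 625 = (x + 5)^4

Eigenvalues and multiplicities (the geometric multiplicity of λ is n − rank(A − λI), which equals the number of Jordan blocks for λ):
  λ = -5: algebraic multiplicity = 4, geometric multiplicity = 2

Determining the block sizes for each eigenvalue:
  λ = -5: with am = 4 and gm = 2, the partition is not yet determined (e.g. several partitions of 4 into 2 parts exist). Let N = A − (-5)·I. Computing rank(N^1) = 2, rank(N^2) = 1, rank(N^3) = 0; the number of blocks of size ≥ j is rank(N^{j−1}) − rank(N^j), giving [2, 1, 1]. So we have 1 block(s) of size 3, 1 block(s) of size 1 → block sizes [3, 1]

Assembling the blocks gives a Jordan form
J =
  [-5,  1,  0,  0]
  [ 0, -5,  1,  0]
  [ 0,  0, -5,  0]
  [ 0,  0,  0, -5]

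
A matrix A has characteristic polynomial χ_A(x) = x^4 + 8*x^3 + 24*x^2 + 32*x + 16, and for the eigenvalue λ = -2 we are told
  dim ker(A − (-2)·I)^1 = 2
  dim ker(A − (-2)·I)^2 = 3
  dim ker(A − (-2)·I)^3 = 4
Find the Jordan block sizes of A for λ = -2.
Block sizes for λ = -2: [3, 1]

From the dimensions of kernels of powers, the number of Jordan blocks of size at least j is d_j − d_{j−1} where d_j = dim ker(N^j) (with d_0 = 0). Computing the differences gives [2, 1, 1].
The number of blocks of size exactly k is (#blocks of size ≥ k) − (#blocks of size ≥ k + 1), so the partition is: 1 block(s) of size 1, 1 block(s) of size 3.
In nonincreasing order the block sizes are [3, 1].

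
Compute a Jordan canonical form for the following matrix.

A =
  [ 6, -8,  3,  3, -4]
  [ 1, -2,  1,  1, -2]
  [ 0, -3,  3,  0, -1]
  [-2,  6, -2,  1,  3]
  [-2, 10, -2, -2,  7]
J_3(3) ⊕ J_2(3)

The characteristic polynomial is
  det(x·I − A) = x^5 - 15*x^4 + 90*x^3 - 270*x^2 + 405*x - 243 = (x - 3)^5

Eigenvalues and multiplicities (the geometric multiplicity of λ is n − rank(A − λI), which equals the number of Jordan blocks for λ):
  λ = 3: algebraic multiplicity = 5, geometric multiplicity = 2

Determining the block sizes for each eigenvalue:
  λ = 3: with am = 5 and gm = 2, the partition is not yet determined (e.g. several partitions of 5 into 2 parts exist). Let N = A − (3)·I. Computing rank(N^1) = 3, rank(N^2) = 1, rank(N^3) = 0; the number of blocks of size ≥ j is rank(N^{j−1}) − rank(N^j), giving [2, 2, 1]. So we have 1 block(s) of size 3, 1 block(s) of size 2 → block sizes [3, 2]

Assembling the blocks gives a Jordan form
J =
  [3, 1, 0, 0, 0]
  [0, 3, 1, 0, 0]
  [0, 0, 3, 0, 0]
  [0, 0, 0, 3, 1]
  [0, 0, 0, 0, 3]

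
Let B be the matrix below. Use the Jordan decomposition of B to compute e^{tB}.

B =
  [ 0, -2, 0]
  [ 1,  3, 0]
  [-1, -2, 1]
e^{tB} =
  [-exp(2*t) + 2*exp(t), -2*exp(2*t) + 2*exp(t), 0]
  [exp(2*t) - exp(t), 2*exp(2*t) - exp(t), 0]
  [-exp(2*t) + exp(t), -2*exp(2*t) + 2*exp(t), exp(t)]

Strategy: write B = P · J · P⁻¹ where J is a Jordan canonical form, so e^{tB} = P · e^{tJ} · P⁻¹, and e^{tJ} can be computed block-by-block.

B has Jordan form
J =
  [1, 0, 0]
  [0, 1, 0]
  [0, 0, 2]
(up to reordering of blocks).

Per-block formulas:
  For a 1×1 block at λ = 1: exp(t · [1]) = [e^(1t)].
  For a 1×1 block at λ = 2: exp(t · [2]) = [e^(2t)].

After assembling e^{tJ} and conjugating by P, we get:

e^{tB} =
  [-exp(2*t) + 2*exp(t), -2*exp(2*t) + 2*exp(t), 0]
  [exp(2*t) - exp(t), 2*exp(2*t) - exp(t), 0]
  [-exp(2*t) + exp(t), -2*exp(2*t) + 2*exp(t), exp(t)]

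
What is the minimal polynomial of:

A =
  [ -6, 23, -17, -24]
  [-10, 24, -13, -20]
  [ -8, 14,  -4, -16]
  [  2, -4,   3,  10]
x^3 - 18*x^2 + 108*x - 216

The characteristic polynomial is χ_A(x) = (x - 6)^4, so the eigenvalues are known. The minimal polynomial is
  m_A(x) = Π_λ (x − λ)^{k_λ}
where k_λ is the size of the *largest* Jordan block for λ (equivalently, the smallest k with (A − λI)^k v = 0 for every generalised eigenvector v of λ).

  λ = 6: largest Jordan block has size 3, contributing (x − 6)^3

So m_A(x) = (x - 6)^3 = x^3 - 18*x^2 + 108*x - 216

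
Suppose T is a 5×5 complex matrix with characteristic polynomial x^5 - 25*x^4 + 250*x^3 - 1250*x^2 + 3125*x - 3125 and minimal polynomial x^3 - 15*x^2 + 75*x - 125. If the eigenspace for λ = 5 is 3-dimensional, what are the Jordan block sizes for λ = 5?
Block sizes for λ = 5: [3, 1, 1]

Step 1 — from the characteristic polynomial, algebraic multiplicity of λ = 5 is 5. From dim ker(T − (5)·I) = 3, there are exactly 3 Jordan blocks for λ = 5.
Step 2 — from the minimal polynomial, the factor (x − 5)^3 tells us the largest block for λ = 5 has size 3.
Step 3 — with total size 5, 3 blocks, and largest block 3, the block sizes (in nonincreasing order) are [3, 1, 1].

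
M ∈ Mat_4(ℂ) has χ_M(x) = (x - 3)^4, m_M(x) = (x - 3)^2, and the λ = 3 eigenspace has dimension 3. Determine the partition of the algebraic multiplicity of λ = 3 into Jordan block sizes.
Block sizes for λ = 3: [2, 1, 1]

Step 1 — from the characteristic polynomial, algebraic multiplicity of λ = 3 is 4. From dim ker(M − (3)·I) = 3, there are exactly 3 Jordan blocks for λ = 3.
Step 2 — from the minimal polynomial, the factor (x − 3)^2 tells us the largest block for λ = 3 has size 2.
Step 3 — with total size 4, 3 blocks, and largest block 2, the block sizes (in nonincreasing order) are [2, 1, 1].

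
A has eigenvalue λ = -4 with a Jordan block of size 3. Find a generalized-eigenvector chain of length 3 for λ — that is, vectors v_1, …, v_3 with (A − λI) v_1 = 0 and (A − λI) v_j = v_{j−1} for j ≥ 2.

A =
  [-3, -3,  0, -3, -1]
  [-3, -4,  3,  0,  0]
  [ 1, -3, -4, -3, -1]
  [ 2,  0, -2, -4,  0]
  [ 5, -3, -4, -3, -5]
A Jordan chain for λ = -4 of length 3:
v_1 = (-1, 0, -1, 0, -1)ᵀ
v_2 = (1, -3, 1, 2, 5)ᵀ
v_3 = (1, 0, 0, 0, 0)ᵀ

Let N = A − (-4)·I. We want v_3 with N^3 v_3 = 0 but N^2 v_3 ≠ 0; then v_{j-1} := N · v_j for j = 3, …, 2.

Pick v_3 = (1, 0, 0, 0, 0)ᵀ.
Then v_2 = N · v_3 = (1, -3, 1, 2, 5)ᵀ.
Then v_1 = N · v_2 = (-1, 0, -1, 0, -1)ᵀ.

Sanity check: (A − (-4)·I) v_1 = (0, 0, 0, 0, 0)ᵀ = 0. ✓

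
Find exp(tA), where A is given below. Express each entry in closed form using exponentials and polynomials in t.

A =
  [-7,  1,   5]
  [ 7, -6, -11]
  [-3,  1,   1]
e^{tA} =
  [t^2*exp(-4*t)/2 - 3*t*exp(-4*t) + exp(-4*t), t*exp(-4*t), -t^2*exp(-4*t)/2 + 5*t*exp(-4*t)]
  [-t^2*exp(-4*t) + 7*t*exp(-4*t), -2*t*exp(-4*t) + exp(-4*t), t^2*exp(-4*t) - 11*t*exp(-4*t)]
  [t^2*exp(-4*t)/2 - 3*t*exp(-4*t), t*exp(-4*t), -t^2*exp(-4*t)/2 + 5*t*exp(-4*t) + exp(-4*t)]

Strategy: write A = P · J · P⁻¹ where J is a Jordan canonical form, so e^{tA} = P · e^{tJ} · P⁻¹, and e^{tJ} can be computed block-by-block.

A has Jordan form
J =
  [-4,  1,  0]
  [ 0, -4,  1]
  [ 0,  0, -4]
(up to reordering of blocks).

Per-block formulas:
  For a 3×3 Jordan block J_3(-4): exp(t · J_3(-4)) = e^(-4t)·(I + t·N + (t^2/2)·N^2), where N is the 3×3 nilpotent shift.

After assembling e^{tJ} and conjugating by P, we get:

e^{tA} =
  [t^2*exp(-4*t)/2 - 3*t*exp(-4*t) + exp(-4*t), t*exp(-4*t), -t^2*exp(-4*t)/2 + 5*t*exp(-4*t)]
  [-t^2*exp(-4*t) + 7*t*exp(-4*t), -2*t*exp(-4*t) + exp(-4*t), t^2*exp(-4*t) - 11*t*exp(-4*t)]
  [t^2*exp(-4*t)/2 - 3*t*exp(-4*t), t*exp(-4*t), -t^2*exp(-4*t)/2 + 5*t*exp(-4*t) + exp(-4*t)]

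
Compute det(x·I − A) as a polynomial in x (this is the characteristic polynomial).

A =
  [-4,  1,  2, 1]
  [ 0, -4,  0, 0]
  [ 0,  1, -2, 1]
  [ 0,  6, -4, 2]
x^4 + 8*x^3 + 16*x^2

Expanding det(x·I − A) (e.g. by cofactor expansion or by noting that A is similar to its Jordan form J, which has the same characteristic polynomial as A) gives
  χ_A(x) = x^4 + 8*x^3 + 16*x^2
which factors as x^2*(x + 4)^2. The eigenvalues (with algebraic multiplicities) are λ = -4 with multiplicity 2, λ = 0 with multiplicity 2.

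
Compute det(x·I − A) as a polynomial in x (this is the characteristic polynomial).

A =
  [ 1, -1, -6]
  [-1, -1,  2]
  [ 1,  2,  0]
x^3

Expanding det(x·I − A) (e.g. by cofactor expansion or by noting that A is similar to its Jordan form J, which has the same characteristic polynomial as A) gives
  χ_A(x) = x^3
which factors as x^3. The eigenvalues (with algebraic multiplicities) are λ = 0 with multiplicity 3.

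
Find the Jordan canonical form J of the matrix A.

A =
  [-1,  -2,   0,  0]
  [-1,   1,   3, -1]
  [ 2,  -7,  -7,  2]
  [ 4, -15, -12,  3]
J_3(-1) ⊕ J_1(-1)

The characteristic polynomial is
  det(x·I − A) = x^4 + 4*x^3 + 6*x^2 + 4*x + 1 = (x + 1)^4

Eigenvalues and multiplicities (the geometric multiplicity of λ is n − rank(A − λI), which equals the number of Jordan blocks for λ):
  λ = -1: algebraic multiplicity = 4, geometric multiplicity = 2

Determining the block sizes for each eigenvalue:
  λ = -1: with am = 4 and gm = 2, the partition is not yet determined (e.g. several partitions of 4 into 2 parts exist). Let N = A − (-1)·I. Computing rank(N^1) = 2, rank(N^2) = 1, rank(N^3) = 0; the number of blocks of size ≥ j is rank(N^{j−1}) − rank(N^j), giving [2, 1, 1]. So we have 1 block(s) of size 3, 1 block(s) of size 1 → block sizes [3, 1]

Assembling the blocks gives a Jordan form
J =
  [-1,  1,  0,  0]
  [ 0, -1,  1,  0]
  [ 0,  0, -1,  0]
  [ 0,  0,  0, -1]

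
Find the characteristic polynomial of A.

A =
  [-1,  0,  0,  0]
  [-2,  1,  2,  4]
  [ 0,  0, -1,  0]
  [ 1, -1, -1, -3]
x^4 + 4*x^3 + 6*x^2 + 4*x + 1

Expanding det(x·I − A) (e.g. by cofactor expansion or by noting that A is similar to its Jordan form J, which has the same characteristic polynomial as A) gives
  χ_A(x) = x^4 + 4*x^3 + 6*x^2 + 4*x + 1
which factors as (x + 1)^4. The eigenvalues (with algebraic multiplicities) are λ = -1 with multiplicity 4.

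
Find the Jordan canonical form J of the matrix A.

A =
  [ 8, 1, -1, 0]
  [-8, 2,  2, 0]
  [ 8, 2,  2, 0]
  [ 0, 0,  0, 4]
J_2(4) ⊕ J_1(4) ⊕ J_1(4)

The characteristic polynomial is
  det(x·I − A) = x^4 - 16*x^3 + 96*x^2 - 256*x + 256 = (x - 4)^4

Eigenvalues and multiplicities (the geometric multiplicity of λ is n − rank(A − λI), which equals the number of Jordan blocks for λ):
  λ = 4: algebraic multiplicity = 4, geometric multiplicity = 3

Determining the block sizes for each eigenvalue:
  λ = 4: 3 blocks summing to 4 forces exactly one block of size 2 and the rest size 1 → block sizes [2, 1, 1]

Assembling the blocks gives a Jordan form
J =
  [4, 1, 0, 0]
  [0, 4, 0, 0]
  [0, 0, 4, 0]
  [0, 0, 0, 4]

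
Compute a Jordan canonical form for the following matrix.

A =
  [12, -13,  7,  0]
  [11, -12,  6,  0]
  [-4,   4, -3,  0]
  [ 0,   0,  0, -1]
J_3(-1) ⊕ J_1(-1)

The characteristic polynomial is
  det(x·I − A) = x^4 + 4*x^3 + 6*x^2 + 4*x + 1 = (x + 1)^4

Eigenvalues and multiplicities (the geometric multiplicity of λ is n − rank(A − λI), which equals the number of Jordan blocks for λ):
  λ = -1: algebraic multiplicity = 4, geometric multiplicity = 2

Determining the block sizes for each eigenvalue:
  λ = -1: with am = 4 and gm = 2, the partition is not yet determined (e.g. several partitions of 4 into 2 parts exist). Let N = A − (-1)·I. Computing rank(N^1) = 2, rank(N^2) = 1, rank(N^3) = 0; the number of blocks of size ≥ j is rank(N^{j−1}) − rank(N^j), giving [2, 1, 1]. So we have 1 block(s) of size 3, 1 block(s) of size 1 → block sizes [3, 1]

Assembling the blocks gives a Jordan form
J =
  [-1,  1,  0,  0]
  [ 0, -1,  1,  0]
  [ 0,  0, -1,  0]
  [ 0,  0,  0, -1]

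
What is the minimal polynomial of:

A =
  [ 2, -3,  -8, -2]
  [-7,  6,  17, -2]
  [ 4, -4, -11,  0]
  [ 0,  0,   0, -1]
x^3 + 3*x^2 + 3*x + 1

The characteristic polynomial is χ_A(x) = (x + 1)^4, so the eigenvalues are known. The minimal polynomial is
  m_A(x) = Π_λ (x − λ)^{k_λ}
where k_λ is the size of the *largest* Jordan block for λ (equivalently, the smallest k with (A − λI)^k v = 0 for every generalised eigenvector v of λ).

  λ = -1: largest Jordan block has size 3, contributing (x + 1)^3

So m_A(x) = (x + 1)^3 = x^3 + 3*x^2 + 3*x + 1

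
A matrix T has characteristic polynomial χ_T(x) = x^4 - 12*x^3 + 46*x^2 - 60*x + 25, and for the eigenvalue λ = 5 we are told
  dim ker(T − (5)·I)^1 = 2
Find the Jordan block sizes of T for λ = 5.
Block sizes for λ = 5: [1, 1]

From the dimensions of kernels of powers, the number of Jordan blocks of size at least j is d_j − d_{j−1} where d_j = dim ker(N^j) (with d_0 = 0). Computing the differences gives [2].
The number of blocks of size exactly k is (#blocks of size ≥ k) − (#blocks of size ≥ k + 1), so the partition is: 2 block(s) of size 1.
In nonincreasing order the block sizes are [1, 1].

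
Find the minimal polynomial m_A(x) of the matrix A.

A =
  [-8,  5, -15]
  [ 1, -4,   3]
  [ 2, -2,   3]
x^2 + 6*x + 9

The characteristic polynomial is χ_A(x) = (x + 3)^3, so the eigenvalues are known. The minimal polynomial is
  m_A(x) = Π_λ (x − λ)^{k_λ}
where k_λ is the size of the *largest* Jordan block for λ (equivalently, the smallest k with (A − λI)^k v = 0 for every generalised eigenvector v of λ).

  λ = -3: largest Jordan block has size 2, contributing (x + 3)^2

So m_A(x) = (x + 3)^2 = x^2 + 6*x + 9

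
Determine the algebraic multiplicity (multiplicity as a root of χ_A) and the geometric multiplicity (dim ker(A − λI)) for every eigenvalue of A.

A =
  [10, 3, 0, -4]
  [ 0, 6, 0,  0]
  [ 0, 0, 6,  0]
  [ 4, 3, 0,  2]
λ = 6: alg = 4, geom = 3

Step 1 — factor the characteristic polynomial to read off the algebraic multiplicities:
  χ_A(x) = (x - 6)^4

Step 2 — compute geometric multiplicities via the rank-nullity identity g(λ) = n − rank(A − λI):
  rank(A − (6)·I) = 1, so dim ker(A − (6)·I) = n − 1 = 3

Summary:
  λ = 6: algebraic multiplicity = 4, geometric multiplicity = 3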